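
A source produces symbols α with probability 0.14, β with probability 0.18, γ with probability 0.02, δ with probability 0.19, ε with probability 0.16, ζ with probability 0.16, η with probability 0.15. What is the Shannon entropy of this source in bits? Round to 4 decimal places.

H = −Σ pᵢ log₂ pᵢ.
−0.14·log₂(0.14) = 0.3971
−0.18·log₂(0.18) = 0.4453
−0.02·log₂(0.02) = 0.1129
−0.19·log₂(0.19) = 0.4552
−0.16·log₂(0.16) = 0.4230
−0.16·log₂(0.16) = 0.4230
−0.15·log₂(0.15) = 0.4105
Sum ≈ 2.6671 → 2.6671 bits.

2.6671 bits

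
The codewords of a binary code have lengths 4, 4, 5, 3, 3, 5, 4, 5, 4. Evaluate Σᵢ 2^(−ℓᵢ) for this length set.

0.59375

With common denominator 2^5 = 32: Σ 2^(−ℓᵢ) = 2/32 + 2/32 + 1/32 + 4/32 + 4/32 + 1/32 + 2/32 + 1/32 + 2/32 = 19/32 = 0.59375.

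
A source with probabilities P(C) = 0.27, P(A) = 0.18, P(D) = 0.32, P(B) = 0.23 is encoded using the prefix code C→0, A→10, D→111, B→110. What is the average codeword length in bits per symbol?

L̄ = Σ pᵢ·ℓᵢ = 0.27·1 + 0.18·2 + 0.32·3 + 0.23·3 = 2.28 bits/symbol.

2.28 bits/symbol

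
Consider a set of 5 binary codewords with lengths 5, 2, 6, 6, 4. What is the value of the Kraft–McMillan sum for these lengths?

0.375

With common denominator 2^6 = 64: Σ 2^(−ℓᵢ) = 2/64 + 16/64 + 1/64 + 1/64 + 4/64 = 24/64 = 0.375.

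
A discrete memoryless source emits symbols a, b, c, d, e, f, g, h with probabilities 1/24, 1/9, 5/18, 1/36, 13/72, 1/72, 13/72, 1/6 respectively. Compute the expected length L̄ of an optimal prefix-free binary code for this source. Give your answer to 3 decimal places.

Repeatedly combine the two least-probable nodes; the expected code length is the sum of the merged weights.
merge 1/72 + 1/36 → 1/24
merge 1/24 + 1/24 → 1/12
merge 1/12 + 1/9 → 7/36
merge 1/6 + 13/72 → 25/72
merge 13/72 + 7/36 → 3/8
merge 5/18 + 25/72 → 5/8
merge 3/8 + 5/8 → 1
L = 1/24 + 1/12 + 7/36 + 25/72 + 3/8 + 5/8 + 1 = 8/3 ≈ 2.667 bits/symbol.

2.667 bits/symbol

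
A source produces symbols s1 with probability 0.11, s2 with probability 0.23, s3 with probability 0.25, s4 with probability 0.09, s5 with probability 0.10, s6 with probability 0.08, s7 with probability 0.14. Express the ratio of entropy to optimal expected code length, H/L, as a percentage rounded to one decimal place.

99.3%

Entropy H = −Σ p log₂ p ≈ 2.6714 bits.
Huffman merges: 2/25+9/100→17/100; 1/10+11/100→21/100; 7/50+17/100→31/100; 21/100+23/100→11/25; 1/4+31/100→14/25; 11/25+14/25→1. L = 269/100 ≈ 2.6900.
Efficiency = H/L = 2.6714/2.6900 = 99.3%.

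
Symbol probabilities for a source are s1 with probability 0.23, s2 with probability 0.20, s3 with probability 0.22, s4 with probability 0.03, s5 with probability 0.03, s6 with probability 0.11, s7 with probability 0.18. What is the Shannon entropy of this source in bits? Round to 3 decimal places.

2.532 bits

H = −Σ pᵢ log₂ pᵢ.
−0.23·log₂(0.23) = 0.4877
−0.20·log₂(0.20) = 0.4644
−0.22·log₂(0.22) = 0.4806
−0.03·log₂(0.03) = 0.1518
−0.03·log₂(0.03) = 0.1518
−0.11·log₂(0.11) = 0.3503
−0.18·log₂(0.18) = 0.4453
Sum ≈ 2.5318 → 2.532 bits.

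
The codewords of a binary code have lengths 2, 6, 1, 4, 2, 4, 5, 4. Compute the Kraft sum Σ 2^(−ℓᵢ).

With common denominator 2^6 = 64: Σ 2^(−ℓᵢ) = 16/64 + 1/64 + 32/64 + 4/64 + 16/64 + 4/64 + 2/64 + 4/64 = 79/64 = 1.234375.

1.234375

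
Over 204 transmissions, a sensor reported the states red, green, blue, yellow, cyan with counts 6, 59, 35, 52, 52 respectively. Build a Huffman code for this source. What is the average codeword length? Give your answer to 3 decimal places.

Probabilities are the counts divided by 204.
Repeatedly combine the two least-probable nodes; the expected code length is the sum of the merged weights.
merge 1/34 + 35/204 → 41/204
merge 41/204 + 13/51 → 31/68
merge 13/51 + 59/204 → 37/68
merge 31/68 + 37/68 → 1
L = 41/204 + 31/68 + 37/68 + 1 = 449/204 ≈ 2.201 bits/symbol.

2.201 bits/symbol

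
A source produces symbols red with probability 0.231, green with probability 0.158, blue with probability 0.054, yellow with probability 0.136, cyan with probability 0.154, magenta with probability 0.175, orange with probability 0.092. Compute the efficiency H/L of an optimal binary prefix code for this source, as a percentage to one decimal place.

98.5%

Entropy H = −Σ p log₂ p ≈ 2.7002 bits.
Huffman merges: 27/500+23/250→73/500; 17/125+73/500→141/500; 77/500+79/500→39/125; 7/40+231/1000→203/500; 141/500+39/125→297/500; 203/500+297/500→1. L = 137/50 ≈ 2.7400.
Efficiency = H/L = 2.7002/2.7400 = 98.5%.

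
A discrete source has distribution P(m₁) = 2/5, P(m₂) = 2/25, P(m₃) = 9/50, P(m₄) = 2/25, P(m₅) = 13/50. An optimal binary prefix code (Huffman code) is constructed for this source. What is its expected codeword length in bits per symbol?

Repeatedly combine the two least-probable nodes; the expected code length is the sum of the merged weights.
merge 2/25 + 2/25 → 4/25
merge 4/25 + 9/50 → 17/50
merge 13/50 + 17/50 → 3/5
merge 2/5 + 3/5 → 1
L = 4/25 + 17/50 + 3/5 + 1 = 21/10 = 2.1 bits/symbol.

2.1 bits/symbol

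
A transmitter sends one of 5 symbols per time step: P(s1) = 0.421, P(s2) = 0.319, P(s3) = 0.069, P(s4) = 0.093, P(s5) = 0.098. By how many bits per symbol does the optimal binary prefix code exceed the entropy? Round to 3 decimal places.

0.036 bits

Entropy H = −Σ p log₂ p ≈ 1.9645 bits.
Huffman merges: 69/1000+93/1000→81/500; 49/500+81/500→13/50; 13/50+319/1000→579/1000; 421/1000+579/1000→1. L = 2001/1000 ≈ 2.0010.
L − H = 2.0010 − 1.9645 = 0.036 bits.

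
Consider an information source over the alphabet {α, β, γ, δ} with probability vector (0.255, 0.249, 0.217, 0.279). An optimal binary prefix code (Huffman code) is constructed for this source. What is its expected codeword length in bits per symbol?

2 bits/symbol

Repeatedly combine the two least-probable nodes; the expected code length is the sum of the merged weights.
merge 217/1000 + 249/1000 → 233/500
merge 51/200 + 279/1000 → 267/500
merge 233/500 + 267/500 → 1
L = 233/500 + 267/500 + 1 = 2 bits/symbol.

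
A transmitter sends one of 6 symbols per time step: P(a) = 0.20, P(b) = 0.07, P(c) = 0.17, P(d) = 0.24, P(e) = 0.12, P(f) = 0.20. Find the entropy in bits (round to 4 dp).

H = −Σ pᵢ log₂ pᵢ.
−0.20·log₂(0.20) = 0.4644
−0.07·log₂(0.07) = 0.2686
−0.17·log₂(0.17) = 0.4346
−0.24·log₂(0.24) = 0.4941
−0.12·log₂(0.12) = 0.3671
−0.20·log₂(0.20) = 0.4644
Sum ≈ 2.4931 → 2.4931 bits.

2.4931 bits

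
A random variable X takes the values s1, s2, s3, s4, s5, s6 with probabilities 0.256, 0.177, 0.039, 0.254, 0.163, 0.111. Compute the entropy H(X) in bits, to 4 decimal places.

2.4087 bits

H = −Σ pᵢ log₂ pᵢ.
−0.256·log₂(0.256) = 0.5032
−0.177·log₂(0.177) = 0.4422
−0.039·log₂(0.039) = 0.1825
−0.254·log₂(0.254) = 0.5022
−0.163·log₂(0.163) = 0.4266
−0.111·log₂(0.111) = 0.3520
Sum ≈ 2.4087 → 2.4087 bits.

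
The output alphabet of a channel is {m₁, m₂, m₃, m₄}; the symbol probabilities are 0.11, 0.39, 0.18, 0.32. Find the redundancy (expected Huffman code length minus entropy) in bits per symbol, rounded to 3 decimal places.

Entropy H = −Σ p log₂ p ≈ 1.8514 bits.
Huffman merges: 11/100+9/50→29/100; 29/100+8/25→61/100; 39/100+61/100→1. L = 19/10 ≈ 1.9000.
L − H = 1.9000 − 1.8514 = 0.049 bits.

0.049 bits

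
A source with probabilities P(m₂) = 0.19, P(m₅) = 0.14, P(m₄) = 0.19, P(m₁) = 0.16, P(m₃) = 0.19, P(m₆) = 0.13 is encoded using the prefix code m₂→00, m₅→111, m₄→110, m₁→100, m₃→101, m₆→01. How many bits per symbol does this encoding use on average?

2.68 bits/symbol

L̄ = Σ pᵢ·ℓᵢ = 0.19·2 + 0.14·3 + 0.19·3 + 0.16·3 + 0.19·3 + 0.13·2 = 2.68 bits/symbol.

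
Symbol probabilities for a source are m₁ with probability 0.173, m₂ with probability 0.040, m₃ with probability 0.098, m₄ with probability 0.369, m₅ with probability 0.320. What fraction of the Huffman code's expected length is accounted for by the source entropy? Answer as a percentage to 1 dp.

Entropy H = −Σ p log₂ p ≈ 2.0088 bits.
Huffman merges: 1/25+49/500→69/500; 69/500+173/1000→311/1000; 311/1000+8/25→631/1000; 369/1000+631/1000→1. L = 52/25 ≈ 2.0800.
Efficiency = H/L = 2.0088/2.0800 = 96.6%.

96.6%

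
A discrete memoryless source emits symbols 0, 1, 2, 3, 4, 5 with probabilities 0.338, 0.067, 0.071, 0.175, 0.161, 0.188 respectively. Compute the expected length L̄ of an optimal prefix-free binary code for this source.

2.437 bits/symbol

Repeatedly combine the two least-probable nodes; the expected code length is the sum of the merged weights.
merge 67/1000 + 71/1000 → 69/500
merge 69/500 + 161/1000 → 299/1000
merge 7/40 + 47/250 → 363/1000
merge 299/1000 + 169/500 → 637/1000
merge 363/1000 + 637/1000 → 1
L = 69/500 + 299/1000 + 363/1000 + 637/1000 + 1 = 2437/1000 = 2.437 bits/symbol.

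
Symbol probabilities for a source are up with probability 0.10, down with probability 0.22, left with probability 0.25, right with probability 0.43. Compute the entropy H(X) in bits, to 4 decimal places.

H = −Σ pᵢ log₂ pᵢ.
−0.10·log₂(0.10) = 0.3322
−0.22·log₂(0.22) = 0.4806
−0.25·log₂(0.25) = 0.5000
−0.43·log₂(0.43) = 0.5236
Sum ≈ 1.8363 → 1.8363 bits.

1.8363 bits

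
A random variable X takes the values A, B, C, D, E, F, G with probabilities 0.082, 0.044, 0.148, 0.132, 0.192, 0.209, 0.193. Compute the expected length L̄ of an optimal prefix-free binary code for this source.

Repeatedly combine the two least-probable nodes; the expected code length is the sum of the merged weights.
merge 11/250 + 41/500 → 63/500
merge 63/500 + 33/250 → 129/500
merge 37/250 + 24/125 → 17/50
merge 193/1000 + 209/1000 → 201/500
merge 129/500 + 17/50 → 299/500
merge 201/500 + 299/500 → 1
L = 63/500 + 129/500 + 17/50 + 201/500 + 299/500 + 1 = 681/250 = 2.724 bits/symbol.

2.724 bits/symbol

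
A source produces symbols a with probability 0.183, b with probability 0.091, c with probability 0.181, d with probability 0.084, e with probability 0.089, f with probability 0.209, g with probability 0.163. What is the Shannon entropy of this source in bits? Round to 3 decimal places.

H = −Σ pᵢ log₂ pᵢ.
−0.183·log₂(0.183) = 0.4484
−0.091·log₂(0.091) = 0.3147
−0.181·log₂(0.181) = 0.4463
−0.084·log₂(0.084) = 0.3002
−0.089·log₂(0.089) = 0.3106
−0.209·log₂(0.209) = 0.4720
−0.163·log₂(0.163) = 0.4266
Sum ≈ 2.7188 → 2.719 bits.

2.719 bits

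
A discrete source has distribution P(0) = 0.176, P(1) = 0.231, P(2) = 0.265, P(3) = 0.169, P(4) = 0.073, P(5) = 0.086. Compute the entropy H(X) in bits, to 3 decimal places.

2.451 bits

H = −Σ pᵢ log₂ pᵢ.
−0.176·log₂(0.176) = 0.4411
−0.231·log₂(0.231) = 0.4883
−0.265·log₂(0.265) = 0.5077
−0.169·log₂(0.169) = 0.4335
−0.073·log₂(0.073) = 0.2756
−0.086·log₂(0.086) = 0.3044
Sum ≈ 2.4507 → 2.451 bits.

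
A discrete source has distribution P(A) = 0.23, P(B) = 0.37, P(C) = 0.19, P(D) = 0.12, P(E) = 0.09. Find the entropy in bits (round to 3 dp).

H = −Σ pᵢ log₂ pᵢ.
−0.23·log₂(0.23) = 0.4877
−0.37·log₂(0.37) = 0.5307
−0.19·log₂(0.19) = 0.4552
−0.12·log₂(0.12) = 0.3671
−0.09·log₂(0.09) = 0.3127
Sum ≈ 2.1533 → 2.153 bits.

2.153 bits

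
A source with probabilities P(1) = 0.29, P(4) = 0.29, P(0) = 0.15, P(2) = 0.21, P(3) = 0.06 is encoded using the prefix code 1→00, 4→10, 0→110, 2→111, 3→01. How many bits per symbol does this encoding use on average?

L̄ = Σ pᵢ·ℓᵢ = 0.29·2 + 0.29·2 + 0.15·3 + 0.21·3 + 0.06·2 = 2.36 bits/symbol.

2.36 bits/symbol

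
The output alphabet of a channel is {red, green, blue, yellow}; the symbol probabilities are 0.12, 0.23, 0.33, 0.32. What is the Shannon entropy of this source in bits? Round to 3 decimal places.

H = −Σ pᵢ log₂ pᵢ.
−0.12·log₂(0.12) = 0.3671
−0.23·log₂(0.23) = 0.4877
−0.33·log₂(0.33) = 0.5278
−0.32·log₂(0.32) = 0.5260
Sum ≈ 1.9086 → 1.909 bits.

1.909 bits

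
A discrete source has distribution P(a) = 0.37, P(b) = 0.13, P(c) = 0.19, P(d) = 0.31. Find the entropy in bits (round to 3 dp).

H = −Σ pᵢ log₂ pᵢ.
−0.37·log₂(0.37) = 0.5307
−0.13·log₂(0.13) = 0.3826
−0.19·log₂(0.19) = 0.4552
−0.31·log₂(0.31) = 0.5238
Sum ≈ 1.8924 → 1.892 bits.

1.892 bits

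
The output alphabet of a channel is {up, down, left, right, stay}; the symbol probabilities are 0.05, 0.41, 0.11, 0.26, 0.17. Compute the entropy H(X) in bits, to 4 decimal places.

2.0336 bits

H = −Σ pᵢ log₂ pᵢ.
−0.05·log₂(0.05) = 0.2161
−0.41·log₂(0.41) = 0.5274
−0.11·log₂(0.11) = 0.3503
−0.26·log₂(0.26) = 0.5053
−0.17·log₂(0.17) = 0.4346
Sum ≈ 2.0336 → 2.0336 bits.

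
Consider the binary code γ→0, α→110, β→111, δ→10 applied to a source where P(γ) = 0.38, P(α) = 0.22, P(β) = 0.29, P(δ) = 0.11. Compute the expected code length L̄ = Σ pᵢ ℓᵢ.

L̄ = Σ pᵢ·ℓᵢ = 0.38·1 + 0.22·3 + 0.29·3 + 0.11·2 = 2.13 bits/symbol.

2.13 bits/symbol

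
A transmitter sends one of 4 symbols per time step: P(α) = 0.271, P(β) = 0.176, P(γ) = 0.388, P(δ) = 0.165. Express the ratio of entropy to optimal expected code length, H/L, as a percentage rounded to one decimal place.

Entropy H = −Σ p log₂ p ≈ 1.9105 bits.
Huffman merges: 33/200+22/125→341/1000; 271/1000+341/1000→153/250; 97/250+153/250→1. L = 1953/1000 ≈ 1.9530.
Efficiency = H/L = 1.9105/1.9530 = 97.8%.

97.8%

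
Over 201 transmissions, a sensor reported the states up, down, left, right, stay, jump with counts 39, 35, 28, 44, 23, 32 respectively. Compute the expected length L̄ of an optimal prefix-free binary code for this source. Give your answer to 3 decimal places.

Probabilities are the counts divided by 201.
Repeatedly combine the two least-probable nodes; the expected code length is the sum of the merged weights.
merge 23/201 + 28/201 → 17/67
merge 32/201 + 35/201 → 1/3
merge 13/67 + 44/201 → 83/201
merge 17/67 + 1/3 → 118/201
merge 83/201 + 118/201 → 1
L = 17/67 + 1/3 + 83/201 + 118/201 + 1 = 520/201 ≈ 2.587 bits/symbol.

2.587 bits/symbol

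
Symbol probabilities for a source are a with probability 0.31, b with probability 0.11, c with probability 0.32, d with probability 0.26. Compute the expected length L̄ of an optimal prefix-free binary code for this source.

2 bits/symbol

Repeatedly combine the two least-probable nodes; the expected code length is the sum of the merged weights.
merge 11/100 + 13/50 → 37/100
merge 31/100 + 8/25 → 63/100
merge 37/100 + 63/100 → 1
L = 37/100 + 63/100 + 1 = 2 bits/symbol.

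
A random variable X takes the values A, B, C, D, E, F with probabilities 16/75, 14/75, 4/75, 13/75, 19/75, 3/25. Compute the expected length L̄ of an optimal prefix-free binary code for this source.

2.52 bits/symbol

Repeatedly combine the two least-probable nodes; the expected code length is the sum of the merged weights.
merge 4/75 + 3/25 → 13/75
merge 13/75 + 13/75 → 26/75
merge 14/75 + 16/75 → 2/5
merge 19/75 + 26/75 → 3/5
merge 2/5 + 3/5 → 1
L = 13/75 + 26/75 + 2/5 + 3/5 + 1 = 63/25 = 2.52 bits/symbol.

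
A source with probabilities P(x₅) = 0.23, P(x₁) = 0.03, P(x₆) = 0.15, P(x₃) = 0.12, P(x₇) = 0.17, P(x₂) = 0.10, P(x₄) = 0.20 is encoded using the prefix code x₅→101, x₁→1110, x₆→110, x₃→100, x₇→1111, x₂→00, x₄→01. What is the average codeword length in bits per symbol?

L̄ = Σ pᵢ·ℓᵢ = 0.23·3 + 0.03·4 + 0.15·3 + 0.12·3 + 0.17·4 + 0.10·2 + 0.20·2 = 2.9 bits/symbol.

2.9 bits/symbol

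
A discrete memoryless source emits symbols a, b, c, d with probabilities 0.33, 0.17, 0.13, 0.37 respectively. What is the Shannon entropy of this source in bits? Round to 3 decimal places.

H = −Σ pᵢ log₂ pᵢ.
−0.33·log₂(0.33) = 0.5278
−0.17·log₂(0.17) = 0.4346
−0.13·log₂(0.13) = 0.3826
−0.37·log₂(0.37) = 0.5307
Sum ≈ 1.8758 → 1.876 bits.

1.876 bits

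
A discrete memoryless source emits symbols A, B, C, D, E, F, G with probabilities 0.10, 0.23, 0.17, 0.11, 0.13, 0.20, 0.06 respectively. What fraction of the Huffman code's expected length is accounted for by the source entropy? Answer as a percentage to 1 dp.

98.7%

Entropy H = −Σ p log₂ p ≈ 2.6953 bits.
Huffman merges: 3/50+1/10→4/25; 11/100+13/100→6/25; 4/25+17/100→33/100; 1/5+23/100→43/100; 6/25+33/100→57/100; 43/100+57/100→1. L = 273/100 ≈ 2.7300.
Efficiency = H/L = 2.6953/2.7300 = 98.7%.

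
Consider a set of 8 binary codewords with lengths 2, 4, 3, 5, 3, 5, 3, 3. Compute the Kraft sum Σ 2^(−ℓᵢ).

With common denominator 2^5 = 32: Σ 2^(−ℓᵢ) = 8/32 + 2/32 + 4/32 + 1/32 + 4/32 + 1/32 + 4/32 + 4/32 = 28/32 = 0.875.

0.875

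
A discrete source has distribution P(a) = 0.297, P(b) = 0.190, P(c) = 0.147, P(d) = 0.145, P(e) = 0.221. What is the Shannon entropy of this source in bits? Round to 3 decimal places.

2.267 bits

H = −Σ pᵢ log₂ pᵢ.
−0.297·log₂(0.297) = 0.5202
−0.190·log₂(0.190) = 0.4552
−0.147·log₂(0.147) = 0.4066
−0.145·log₂(0.145) = 0.4040
−0.221·log₂(0.221) = 0.4813
Sum ≈ 2.2673 → 2.267 bits.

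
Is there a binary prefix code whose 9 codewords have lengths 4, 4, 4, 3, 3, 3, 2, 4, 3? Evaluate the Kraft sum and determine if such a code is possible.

1; yes

With common denominator 2^4 = 16: Σ 2^(−ℓᵢ) = 1/16 + 1/16 + 1/16 + 2/16 + 2/16 + 2/16 + 4/16 + 1/16 + 2/16 = 16/16 = 1.
Kraft's inequality requires Σ ≤ 1; here Σ = 1 ≤ 1, so such a prefix code exists.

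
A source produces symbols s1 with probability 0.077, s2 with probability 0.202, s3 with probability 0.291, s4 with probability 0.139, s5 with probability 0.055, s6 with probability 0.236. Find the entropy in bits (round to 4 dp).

H = −Σ pᵢ log₂ pᵢ.
−0.077·log₂(0.077) = 0.2848
−0.202·log₂(0.202) = 0.4661
−0.291·log₂(0.291) = 0.5182
−0.139·log₂(0.139) = 0.3957
−0.055·log₂(0.055) = 0.2301
−0.236·log₂(0.236) = 0.4916
Sum ≈ 2.3867 → 2.3867 bits.

2.3867 bits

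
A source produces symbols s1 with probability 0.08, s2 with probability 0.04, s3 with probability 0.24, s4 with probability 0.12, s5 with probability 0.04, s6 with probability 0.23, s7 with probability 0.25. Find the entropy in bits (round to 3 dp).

2.512 bits

H = −Σ pᵢ log₂ pᵢ.
−0.08·log₂(0.08) = 0.2915
−0.04·log₂(0.04) = 0.1858
−0.24·log₂(0.24) = 0.4941
−0.12·log₂(0.12) = 0.3671
−0.04·log₂(0.04) = 0.1858
−0.23·log₂(0.23) = 0.4877
−0.25·log₂(0.25) = 0.5000
Sum ≈ 2.5119 → 2.512 bits.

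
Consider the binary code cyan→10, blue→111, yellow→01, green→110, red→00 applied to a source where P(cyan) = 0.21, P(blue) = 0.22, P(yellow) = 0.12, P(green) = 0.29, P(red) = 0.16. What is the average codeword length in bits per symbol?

L̄ = Σ pᵢ·ℓᵢ = 0.21·2 + 0.22·3 + 0.12·2 + 0.29·3 + 0.16·2 = 2.51 bits/symbol.

2.51 bits/symbol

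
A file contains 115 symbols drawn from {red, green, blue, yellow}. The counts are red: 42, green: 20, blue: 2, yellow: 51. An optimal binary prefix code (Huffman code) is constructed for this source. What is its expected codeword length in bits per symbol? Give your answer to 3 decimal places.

1.748 bits/symbol

Probabilities are the counts divided by 115.
Repeatedly combine the two least-probable nodes; the expected code length is the sum of the merged weights.
merge 2/115 + 4/23 → 22/115
merge 22/115 + 42/115 → 64/115
merge 51/115 + 64/115 → 1
L = 22/115 + 64/115 + 1 = 201/115 ≈ 1.748 bits/symbol.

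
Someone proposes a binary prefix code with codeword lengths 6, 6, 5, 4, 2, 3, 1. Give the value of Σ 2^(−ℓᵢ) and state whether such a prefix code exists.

1; yes

With common denominator 2^6 = 64: Σ 2^(−ℓᵢ) = 1/64 + 1/64 + 2/64 + 4/64 + 16/64 + 8/64 + 32/64 = 64/64 = 1.
Kraft's inequality requires Σ ≤ 1; here Σ = 1 ≤ 1, so such a prefix code exists.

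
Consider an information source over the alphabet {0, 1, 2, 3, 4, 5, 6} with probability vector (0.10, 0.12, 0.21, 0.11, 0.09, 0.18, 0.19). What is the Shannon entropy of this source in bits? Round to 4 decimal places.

2.7356 bits

H = −Σ pᵢ log₂ pᵢ.
−0.10·log₂(0.10) = 0.3322
−0.12·log₂(0.12) = 0.3671
−0.21·log₂(0.21) = 0.4728
−0.11·log₂(0.11) = 0.3503
−0.09·log₂(0.09) = 0.3127
−0.18·log₂(0.18) = 0.4453
−0.19·log₂(0.19) = 0.4552
Sum ≈ 2.7356 → 2.7356 bits.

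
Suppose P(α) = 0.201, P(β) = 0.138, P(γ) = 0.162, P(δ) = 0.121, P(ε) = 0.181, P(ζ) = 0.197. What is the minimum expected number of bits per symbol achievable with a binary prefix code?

2.602 bits/symbol

Repeatedly combine the two least-probable nodes; the expected code length is the sum of the merged weights.
merge 121/1000 + 69/500 → 259/1000
merge 81/500 + 181/1000 → 343/1000
merge 197/1000 + 201/1000 → 199/500
merge 259/1000 + 343/1000 → 301/500
merge 199/500 + 301/500 → 1
L = 259/1000 + 343/1000 + 199/500 + 301/500 + 1 = 1301/500 = 2.602 bits/symbol.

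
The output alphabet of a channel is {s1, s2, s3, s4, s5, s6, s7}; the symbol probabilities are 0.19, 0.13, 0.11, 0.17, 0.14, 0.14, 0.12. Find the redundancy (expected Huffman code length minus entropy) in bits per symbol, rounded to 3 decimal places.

0.026 bits

Entropy H = −Σ p log₂ p ≈ 2.7840 bits.
Huffman merges: 11/100+3/25→23/100; 13/100+7/50→27/100; 7/50+17/100→31/100; 19/100+23/100→21/50; 27/100+31/100→29/50; 21/50+29/50→1. L = 281/100 ≈ 2.8100.
L − H = 2.8100 − 2.7840 = 0.026 bits.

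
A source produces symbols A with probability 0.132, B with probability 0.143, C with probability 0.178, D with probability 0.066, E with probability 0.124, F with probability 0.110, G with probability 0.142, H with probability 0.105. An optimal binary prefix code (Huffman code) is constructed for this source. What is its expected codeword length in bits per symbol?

Repeatedly combine the two least-probable nodes; the expected code length is the sum of the merged weights.
merge 33/500 + 21/200 → 171/1000
merge 11/100 + 31/250 → 117/500
merge 33/250 + 71/500 → 137/500
merge 143/1000 + 171/1000 → 157/500
merge 89/500 + 117/500 → 103/250
merge 137/500 + 157/500 → 147/250
merge 103/250 + 147/250 → 1
L = 171/1000 + 117/500 + 137/500 + 157/500 + 103/250 + 147/250 + 1 = 2993/1000 = 2.993 bits/symbol.

2.993 bits/symbol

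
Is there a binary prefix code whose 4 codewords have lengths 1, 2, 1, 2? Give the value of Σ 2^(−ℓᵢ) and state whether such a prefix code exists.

With common denominator 2^2 = 4: Σ 2^(−ℓᵢ) = 2/4 + 1/4 + 2/4 + 1/4 = 6/4 = 1.5.
Kraft's inequality requires Σ ≤ 1; here Σ = 1.5 > 1, so no such prefix code exists.

1.5; no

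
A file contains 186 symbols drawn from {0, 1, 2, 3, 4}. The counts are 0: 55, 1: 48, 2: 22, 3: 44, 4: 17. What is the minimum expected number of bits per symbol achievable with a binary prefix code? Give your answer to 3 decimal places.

2.210 bits/symbol

Probabilities are the counts divided by 186.
Repeatedly combine the two least-probable nodes; the expected code length is the sum of the merged weights.
merge 17/186 + 11/93 → 13/62
merge 13/62 + 22/93 → 83/186
merge 8/31 + 55/186 → 103/186
merge 83/186 + 103/186 → 1
L = 13/62 + 83/186 + 103/186 + 1 = 137/62 ≈ 2.210 bits/symbol.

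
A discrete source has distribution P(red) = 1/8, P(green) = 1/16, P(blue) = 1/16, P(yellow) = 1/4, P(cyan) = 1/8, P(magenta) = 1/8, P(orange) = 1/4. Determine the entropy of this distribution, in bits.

2.625 bits

Each probability is a power of 1/2, so log₂(1/p) is an integer.
H = Σ p·log₂(1/p) = 1/8·3 + 1/16·4 + 1/16·4 + 1/4·2 + 1/8·3 + 1/8·3 + 1/4·2 = 2.625 bits.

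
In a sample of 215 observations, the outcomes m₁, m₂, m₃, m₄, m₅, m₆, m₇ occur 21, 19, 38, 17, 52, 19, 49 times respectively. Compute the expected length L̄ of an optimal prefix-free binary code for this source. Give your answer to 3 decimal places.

Probabilities are the counts divided by 215.
Repeatedly combine the two least-probable nodes; the expected code length is the sum of the merged weights.
merge 17/215 + 19/215 → 36/215
merge 19/215 + 21/215 → 8/43
merge 36/215 + 38/215 → 74/215
merge 8/43 + 49/215 → 89/215
merge 52/215 + 74/215 → 126/215
merge 89/215 + 126/215 → 1
L = 36/215 + 8/43 + 74/215 + 89/215 + 126/215 + 1 = 116/43 ≈ 2.698 bits/symbol.

2.698 bits/symbol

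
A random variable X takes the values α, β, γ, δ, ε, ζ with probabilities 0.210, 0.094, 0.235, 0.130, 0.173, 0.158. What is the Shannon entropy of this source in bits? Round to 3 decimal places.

2.526 bits

H = −Σ pᵢ log₂ pᵢ.
−0.210·log₂(0.210) = 0.4728
−0.094·log₂(0.094) = 0.3207
−0.235·log₂(0.235) = 0.4910
−0.130·log₂(0.130) = 0.3826
−0.173·log₂(0.173) = 0.4379
−0.158·log₂(0.158) = 0.4206
Sum ≈ 2.5256 → 2.526 bits.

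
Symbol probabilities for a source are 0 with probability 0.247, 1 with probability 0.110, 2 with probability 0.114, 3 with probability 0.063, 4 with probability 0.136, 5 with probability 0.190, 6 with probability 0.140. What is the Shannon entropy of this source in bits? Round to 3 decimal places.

H = −Σ pᵢ log₂ pᵢ.
−0.247·log₂(0.247) = 0.4983
−0.110·log₂(0.110) = 0.3503
−0.114·log₂(0.114) = 0.3571
−0.063·log₂(0.063) = 0.2513
−0.136·log₂(0.136) = 0.3915
−0.190·log₂(0.190) = 0.4552
−0.140·log₂(0.140) = 0.3971
Sum ≈ 2.7008 → 2.701 bits.

2.701 bits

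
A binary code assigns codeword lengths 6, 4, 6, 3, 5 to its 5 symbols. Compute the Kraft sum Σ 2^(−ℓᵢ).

With common denominator 2^6 = 64: Σ 2^(−ℓᵢ) = 1/64 + 4/64 + 1/64 + 8/64 + 2/64 = 16/64 = 0.25.

0.25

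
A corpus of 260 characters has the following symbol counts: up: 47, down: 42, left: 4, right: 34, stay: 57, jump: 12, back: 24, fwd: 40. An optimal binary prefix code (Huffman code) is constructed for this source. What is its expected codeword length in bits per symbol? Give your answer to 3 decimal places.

Probabilities are the counts divided by 260.
Repeatedly combine the two least-probable nodes; the expected code length is the sum of the merged weights.
merge 1/65 + 3/65 → 4/65
merge 4/65 + 6/65 → 2/13
merge 17/130 + 2/13 → 37/130
merge 2/13 + 21/130 → 41/130
merge 47/260 + 57/260 → 2/5
merge 37/130 + 41/130 → 3/5
merge 2/5 + 3/5 → 1
L = 4/65 + 2/13 + 37/130 + 41/130 + 2/5 + 3/5 + 1 = 183/65 ≈ 2.815 bits/symbol.

2.815 bits/symbol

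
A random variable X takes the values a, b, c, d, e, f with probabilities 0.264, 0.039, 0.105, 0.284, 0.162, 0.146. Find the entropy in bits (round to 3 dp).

H = −Σ pᵢ log₂ pᵢ.
−0.264·log₂(0.264) = 0.5072
−0.039·log₂(0.039) = 0.1825
−0.105·log₂(0.105) = 0.3414
−0.284·log₂(0.284) = 0.5158
−0.162·log₂(0.162) = 0.4254
−0.146·log₂(0.146) = 0.4053
Sum ≈ 2.3776 → 2.378 bits.

2.378 bits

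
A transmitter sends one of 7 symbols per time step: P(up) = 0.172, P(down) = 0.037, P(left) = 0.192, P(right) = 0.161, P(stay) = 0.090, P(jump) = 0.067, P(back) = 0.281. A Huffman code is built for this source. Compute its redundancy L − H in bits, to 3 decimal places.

Entropy H = −Σ p log₂ p ≈ 2.5827 bits.
Huffman merges: 37/1000+67/1000→13/125; 9/100+13/125→97/500; 161/1000+43/250→333/1000; 24/125+97/500→193/500; 281/1000+333/1000→307/500; 193/500+307/500→1. L = 2631/1000 ≈ 2.6310.
L − H = 2.6310 − 2.5827 = 0.048 bits.

0.048 bits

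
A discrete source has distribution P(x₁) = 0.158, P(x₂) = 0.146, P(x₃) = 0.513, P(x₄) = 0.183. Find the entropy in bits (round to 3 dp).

1.768 bits

H = −Σ pᵢ log₂ pᵢ.
−0.158·log₂(0.158) = 0.4206
−0.146·log₂(0.146) = 0.4053
−0.513·log₂(0.513) = 0.4940
−0.183·log₂(0.183) = 0.4484
Sum ≈ 1.7683 → 1.768 bits.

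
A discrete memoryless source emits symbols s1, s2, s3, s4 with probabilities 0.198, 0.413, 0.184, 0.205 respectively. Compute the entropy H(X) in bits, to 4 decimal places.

H = −Σ pᵢ log₂ pᵢ.
−0.198·log₂(0.198) = 0.4626
−0.413·log₂(0.413) = 0.5269
−0.184·log₂(0.184) = 0.4494
−0.205·log₂(0.205) = 0.4687
Sum ≈ 1.9076 → 1.9076 bits.

1.9076 bits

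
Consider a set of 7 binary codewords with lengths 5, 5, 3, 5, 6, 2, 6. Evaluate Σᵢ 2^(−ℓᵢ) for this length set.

0.5

With common denominator 2^6 = 64: Σ 2^(−ℓᵢ) = 2/64 + 2/64 + 8/64 + 2/64 + 1/64 + 16/64 + 1/64 = 32/64 = 0.5.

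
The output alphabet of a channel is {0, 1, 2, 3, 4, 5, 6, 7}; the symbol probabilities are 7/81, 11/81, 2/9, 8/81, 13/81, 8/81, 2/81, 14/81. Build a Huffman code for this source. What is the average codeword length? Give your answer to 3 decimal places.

Repeatedly combine the two least-probable nodes; the expected code length is the sum of the merged weights.
merge 2/81 + 7/81 → 1/9
merge 8/81 + 8/81 → 16/81
merge 1/9 + 11/81 → 20/81
merge 13/81 + 14/81 → 1/3
merge 16/81 + 2/9 → 34/81
merge 20/81 + 1/3 → 47/81
merge 34/81 + 47/81 → 1
L = 1/9 + 16/81 + 20/81 + 1/3 + 34/81 + 47/81 + 1 = 26/9 ≈ 2.889 bits/symbol.

2.889 bits/symbol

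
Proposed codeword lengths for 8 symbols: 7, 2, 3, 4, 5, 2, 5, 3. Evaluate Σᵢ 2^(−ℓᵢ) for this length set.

0.8828125

With common denominator 2^7 = 128: Σ 2^(−ℓᵢ) = 1/128 + 32/128 + 16/128 + 8/128 + 4/128 + 32/128 + 4/128 + 16/128 = 113/128 = 0.8828125.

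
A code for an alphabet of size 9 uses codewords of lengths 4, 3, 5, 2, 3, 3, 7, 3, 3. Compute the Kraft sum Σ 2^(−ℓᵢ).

0.9765625

With common denominator 2^7 = 128: Σ 2^(−ℓᵢ) = 8/128 + 16/128 + 4/128 + 32/128 + 16/128 + 16/128 + 1/128 + 16/128 + 16/128 = 125/128 = 0.9765625.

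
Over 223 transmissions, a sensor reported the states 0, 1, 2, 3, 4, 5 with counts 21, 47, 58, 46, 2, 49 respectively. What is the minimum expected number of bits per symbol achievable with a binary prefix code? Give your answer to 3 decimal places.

Probabilities are the counts divided by 223.
Repeatedly combine the two least-probable nodes; the expected code length is the sum of the merged weights.
merge 2/223 + 21/223 → 23/223
merge 23/223 + 46/223 → 69/223
merge 47/223 + 49/223 → 96/223
merge 58/223 + 69/223 → 127/223
merge 96/223 + 127/223 → 1
L = 23/223 + 69/223 + 96/223 + 127/223 + 1 = 538/223 ≈ 2.413 bits/symbol.

2.413 bits/symbol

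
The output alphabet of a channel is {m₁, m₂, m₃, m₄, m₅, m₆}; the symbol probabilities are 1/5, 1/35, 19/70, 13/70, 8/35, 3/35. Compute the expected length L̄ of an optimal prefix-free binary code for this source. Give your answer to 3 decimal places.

2.414 bits/symbol

Repeatedly combine the two least-probable nodes; the expected code length is the sum of the merged weights.
merge 1/35 + 3/35 → 4/35
merge 4/35 + 13/70 → 3/10
merge 1/5 + 8/35 → 3/7
merge 19/70 + 3/10 → 4/7
merge 3/7 + 4/7 → 1
L = 4/35 + 3/10 + 3/7 + 4/7 + 1 = 169/70 ≈ 2.414 bits/symbol.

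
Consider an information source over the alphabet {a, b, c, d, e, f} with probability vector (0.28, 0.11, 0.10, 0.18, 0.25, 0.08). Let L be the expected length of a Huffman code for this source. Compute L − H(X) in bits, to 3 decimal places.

Entropy H = −Σ p log₂ p ≈ 2.4335 bits.
Huffman merges: 2/25+1/10→9/50; 11/100+9/50→29/100; 9/50+1/4→43/100; 7/25+29/100→57/100; 43/100+57/100→1. L = 247/100 ≈ 2.4700.
L − H = 2.4700 − 2.4335 = 0.036 bits.

0.036 bits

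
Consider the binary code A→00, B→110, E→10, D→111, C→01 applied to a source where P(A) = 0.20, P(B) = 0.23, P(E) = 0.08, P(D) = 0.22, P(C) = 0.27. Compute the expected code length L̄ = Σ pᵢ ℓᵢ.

L̄ = Σ pᵢ·ℓᵢ = 0.20·2 + 0.23·3 + 0.08·2 + 0.22·3 + 0.27·2 = 2.45 bits/symbol.

2.45 bits/symbol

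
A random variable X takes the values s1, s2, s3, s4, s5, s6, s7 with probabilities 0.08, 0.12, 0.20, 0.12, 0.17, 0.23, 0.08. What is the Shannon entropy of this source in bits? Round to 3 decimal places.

2.704 bits

H = −Σ pᵢ log₂ pᵢ.
−0.08·log₂(0.08) = 0.2915
−0.12·log₂(0.12) = 0.3671
−0.20·log₂(0.20) = 0.4644
−0.12·log₂(0.12) = 0.3671
−0.17·log₂(0.17) = 0.4346
−0.23·log₂(0.23) = 0.4877
−0.08·log₂(0.08) = 0.2915
Sum ≈ 2.7038 → 2.704 bits.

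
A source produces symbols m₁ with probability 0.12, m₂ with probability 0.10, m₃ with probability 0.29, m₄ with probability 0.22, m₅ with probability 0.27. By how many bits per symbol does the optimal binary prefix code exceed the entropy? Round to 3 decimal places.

Entropy H = −Σ p log₂ p ≈ 2.2078 bits.
Huffman merges: 1/10+3/25→11/50; 11/50+11/50→11/25; 27/100+29/100→14/25; 11/25+14/25→1. L = 111/50 ≈ 2.2200.
L − H = 2.2200 − 2.2078 = 0.012 bits.

0.012 bits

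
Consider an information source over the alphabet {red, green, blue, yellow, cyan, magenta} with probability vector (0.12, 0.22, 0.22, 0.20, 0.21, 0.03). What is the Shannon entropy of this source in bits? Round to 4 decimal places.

2.4172 bits

H = −Σ pᵢ log₂ pᵢ.
−0.12·log₂(0.12) = 0.3671
−0.22·log₂(0.22) = 0.4806
−0.22·log₂(0.22) = 0.4806
−0.20·log₂(0.20) = 0.4644
−0.21·log₂(0.21) = 0.4728
−0.03·log₂(0.03) = 0.1518
Sum ≈ 2.4172 → 2.4172 bits.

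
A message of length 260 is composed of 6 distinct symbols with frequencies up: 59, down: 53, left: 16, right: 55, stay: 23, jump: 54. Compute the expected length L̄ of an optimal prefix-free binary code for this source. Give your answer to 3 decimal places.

2.504 bits/symbol

Probabilities are the counts divided by 260.
Repeatedly combine the two least-probable nodes; the expected code length is the sum of the merged weights.
merge 4/65 + 23/260 → 3/20
merge 3/20 + 53/260 → 23/65
merge 27/130 + 11/52 → 109/260
merge 59/260 + 23/65 → 151/260
merge 109/260 + 151/260 → 1
L = 3/20 + 23/65 + 109/260 + 151/260 + 1 = 651/260 ≈ 2.504 bits/symbol.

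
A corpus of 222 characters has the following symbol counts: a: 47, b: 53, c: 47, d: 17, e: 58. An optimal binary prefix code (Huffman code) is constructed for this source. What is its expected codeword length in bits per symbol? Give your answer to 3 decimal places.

Probabilities are the counts divided by 222.
Repeatedly combine the two least-probable nodes; the expected code length is the sum of the merged weights.
merge 17/222 + 47/222 → 32/111
merge 47/222 + 53/222 → 50/111
merge 29/111 + 32/111 → 61/111
merge 50/111 + 61/111 → 1
L = 32/111 + 50/111 + 61/111 + 1 = 254/111 ≈ 2.288 bits/symbol.

2.288 bits/symbol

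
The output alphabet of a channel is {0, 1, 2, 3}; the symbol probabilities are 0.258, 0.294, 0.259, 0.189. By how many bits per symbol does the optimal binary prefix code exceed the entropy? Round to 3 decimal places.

0.017 bits

Entropy H = −Σ p log₂ p ≈ 1.9826 bits.
Huffman merges: 189/1000+129/500→447/1000; 259/1000+147/500→553/1000; 447/1000+553/1000→1. L = 2 ≈ 2.0000.
L − H = 2.0000 − 1.9826 = 0.017 bits.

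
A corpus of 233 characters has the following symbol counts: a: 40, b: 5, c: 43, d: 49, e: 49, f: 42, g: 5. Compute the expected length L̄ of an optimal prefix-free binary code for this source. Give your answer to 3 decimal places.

2.622 bits/symbol

Probabilities are the counts divided by 233.
Repeatedly combine the two least-probable nodes; the expected code length is the sum of the merged weights.
merge 5/233 + 5/233 → 10/233
merge 10/233 + 40/233 → 50/233
merge 42/233 + 43/233 → 85/233
merge 49/233 + 49/233 → 98/233
merge 50/233 + 85/233 → 135/233
merge 98/233 + 135/233 → 1
L = 10/233 + 50/233 + 85/233 + 98/233 + 135/233 + 1 = 611/233 ≈ 2.622 bits/symbol.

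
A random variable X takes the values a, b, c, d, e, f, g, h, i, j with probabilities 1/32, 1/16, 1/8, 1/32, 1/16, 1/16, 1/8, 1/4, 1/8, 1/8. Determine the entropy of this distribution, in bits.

3.0625 bits

Each probability is a power of 1/2, so log₂(1/p) is an integer.
H = Σ p·log₂(1/p) = 1/32·5 + 1/16·4 + 1/8·3 + 1/32·5 + 1/16·4 + 1/16·4 + 1/8·3 + 1/4·2 + 1/8·3 + 1/8·3 = 3.0625 bits.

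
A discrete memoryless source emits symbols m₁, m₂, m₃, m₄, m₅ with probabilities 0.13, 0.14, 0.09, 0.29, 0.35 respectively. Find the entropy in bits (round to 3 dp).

H = −Σ pᵢ log₂ pᵢ.
−0.13·log₂(0.13) = 0.3826
−0.14·log₂(0.14) = 0.3971
−0.09·log₂(0.09) = 0.3127
−0.29·log₂(0.29) = 0.5179
−0.35·log₂(0.35) = 0.5301
Sum ≈ 2.1404 → 2.140 bits.

2.140 bits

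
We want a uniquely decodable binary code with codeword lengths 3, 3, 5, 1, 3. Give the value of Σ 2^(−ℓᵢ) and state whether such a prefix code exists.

0.90625; yes

With common denominator 2^5 = 32: Σ 2^(−ℓᵢ) = 4/32 + 4/32 + 1/32 + 16/32 + 4/32 = 29/32 = 0.90625.
Kraft's inequality requires Σ ≤ 1; here Σ = 0.90625 ≤ 1, so such a prefix code exists.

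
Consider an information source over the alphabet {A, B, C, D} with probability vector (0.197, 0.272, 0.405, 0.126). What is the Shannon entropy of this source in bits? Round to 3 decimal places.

H = −Σ pᵢ log₂ pᵢ.
−0.197·log₂(0.197) = 0.4617
−0.272·log₂(0.272) = 0.5109
−0.405·log₂(0.405) = 0.5281
−0.126·log₂(0.126) = 0.3766
Sum ≈ 1.8773 → 1.877 bits.

1.877 bits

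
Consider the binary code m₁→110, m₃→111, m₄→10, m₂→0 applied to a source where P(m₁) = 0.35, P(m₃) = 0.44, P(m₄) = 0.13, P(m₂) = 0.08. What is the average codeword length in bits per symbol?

2.71 bits/symbol

L̄ = Σ pᵢ·ℓᵢ = 0.35·3 + 0.44·3 + 0.13·2 + 0.08·1 = 2.71 bits/symbol.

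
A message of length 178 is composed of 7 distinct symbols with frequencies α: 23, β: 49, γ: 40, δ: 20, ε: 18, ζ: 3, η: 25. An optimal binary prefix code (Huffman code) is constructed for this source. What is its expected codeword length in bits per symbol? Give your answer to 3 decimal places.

2.618 bits/symbol

Probabilities are the counts divided by 178.
Repeatedly combine the two least-probable nodes; the expected code length is the sum of the merged weights.
merge 3/178 + 9/89 → 21/178
merge 10/89 + 21/178 → 41/178
merge 23/178 + 25/178 → 24/89
merge 20/89 + 41/178 → 81/178
merge 24/89 + 49/178 → 97/178
merge 81/178 + 97/178 → 1
L = 21/178 + 41/178 + 24/89 + 81/178 + 97/178 + 1 = 233/89 ≈ 2.618 bits/symbol.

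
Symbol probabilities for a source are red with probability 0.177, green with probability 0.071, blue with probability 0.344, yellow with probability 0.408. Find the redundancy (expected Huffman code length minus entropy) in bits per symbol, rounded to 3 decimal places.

Entropy H = −Σ p log₂ p ≈ 1.7704 bits.
Huffman merges: 71/1000+177/1000→31/125; 31/125+43/125→74/125; 51/125+74/125→1. L = 46/25 ≈ 1.8400.
L − H = 1.8400 − 1.7704 = 0.070 bits.

0.070 bits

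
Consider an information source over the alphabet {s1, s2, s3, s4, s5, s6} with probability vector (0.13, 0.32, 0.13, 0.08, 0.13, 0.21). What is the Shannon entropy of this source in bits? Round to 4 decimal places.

2.4383 bits

H = −Σ pᵢ log₂ pᵢ.
−0.13·log₂(0.13) = 0.3826
−0.32·log₂(0.32) = 0.5260
−0.13·log₂(0.13) = 0.3826
−0.08·log₂(0.08) = 0.2915
−0.13·log₂(0.13) = 0.3826
−0.21·log₂(0.21) = 0.4728
Sum ≈ 2.4383 → 2.4383 bits.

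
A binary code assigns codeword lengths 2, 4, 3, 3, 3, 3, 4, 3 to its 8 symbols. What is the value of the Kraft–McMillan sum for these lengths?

1

With common denominator 2^4 = 16: Σ 2^(−ℓᵢ) = 4/16 + 1/16 + 2/16 + 2/16 + 2/16 + 2/16 + 1/16 + 2/16 = 16/16 = 1.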